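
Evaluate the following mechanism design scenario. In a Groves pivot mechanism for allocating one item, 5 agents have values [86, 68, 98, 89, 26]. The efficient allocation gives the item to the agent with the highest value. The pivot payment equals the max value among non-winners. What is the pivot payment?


Step 1: The efficient winner is agent 2 with value 98
Step 2: Other agents' values: [86, 68, 89, 26]
Step 3: Pivot payment = max(others) = 89
Step 4: The winner pays 89

89


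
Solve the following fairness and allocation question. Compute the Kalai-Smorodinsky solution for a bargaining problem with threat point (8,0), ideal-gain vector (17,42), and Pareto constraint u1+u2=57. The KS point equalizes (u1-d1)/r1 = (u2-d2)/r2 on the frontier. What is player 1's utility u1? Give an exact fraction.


Step 1: At the KS point, (u1-d1)/r1 = (u2-d2)/r2 = t and u1+u2 = 57
Step 2: u1 = d1 + r1*t and u2 = d2 + r2*t, so (d1 + r1*t) + (d2 + r2*t) = 57
Step 3: t = (57 - 8 - 0)/(17 + 42) = 49/59
Step 4: u1 = d1 + r1*t = 8 + 17 * 49/59 = 1305/59
Step 5: (Check: u2 = d2 + r2*t = 2058/59; u1+u2 = 1305/59 + 2058/59 = 57, on the frontier.)

1305/59


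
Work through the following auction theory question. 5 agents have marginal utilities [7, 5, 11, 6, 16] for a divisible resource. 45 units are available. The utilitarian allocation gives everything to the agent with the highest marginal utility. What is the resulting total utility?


Step 1: The marginal utilities are [7, 5, 11, 6, 16]
Step 2: The highest marginal utility is 16
Step 3: All 45 units go to that agent
Step 4: Total utility = 16 * 45 = 720

720


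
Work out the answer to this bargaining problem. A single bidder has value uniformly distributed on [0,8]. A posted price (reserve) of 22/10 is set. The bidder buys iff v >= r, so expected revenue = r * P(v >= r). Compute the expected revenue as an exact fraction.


Step 1: Posted price r = 11/5, value support [0,8]
Step 2: P(v >= r) = (8 - 11/5)/8 = 29/40
Step 3: Expected revenue = r * P(v >= r) = 11/5 * 29/40
Step 4: Revenue = 319/200

319/200


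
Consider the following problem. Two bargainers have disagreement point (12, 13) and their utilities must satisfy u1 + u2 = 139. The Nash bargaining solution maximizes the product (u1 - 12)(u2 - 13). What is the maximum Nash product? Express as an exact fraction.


Step 1: The Nash solution splits surplus symmetrically above the disagreement point
Step 2: u1 = (total + d1 - d2)/2 = (139 + 12 - 13)/2 = 69
Step 3: u2 = (total - d1 + d2)/2 = (139 - 12 + 13)/2 = 70
Step 4: Nash product = (69 - 12) * (70 - 13)
Step 5: = 57 * 57 = 3249

3249


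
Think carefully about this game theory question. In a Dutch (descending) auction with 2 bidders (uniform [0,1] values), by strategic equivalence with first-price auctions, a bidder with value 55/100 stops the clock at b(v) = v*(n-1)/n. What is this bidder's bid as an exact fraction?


Step 1: Dutch auctions are strategically equivalent to first-price auctions
Step 2: The equilibrium bid is b(v) = v*(n-1)/n
Step 3: b = 11/20 * 1/2
Step 4: b = 11/40

11/40


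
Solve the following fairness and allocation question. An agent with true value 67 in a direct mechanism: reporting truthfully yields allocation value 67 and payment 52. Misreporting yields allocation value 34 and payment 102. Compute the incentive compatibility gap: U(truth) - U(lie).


Step 1: U(truth) = value - payment = 67 - 52 = 15
Step 2: U(lie) = allocation - payment = 34 - 102 = -68
Step 3: IC gap = 15 - (-68) = 83

83


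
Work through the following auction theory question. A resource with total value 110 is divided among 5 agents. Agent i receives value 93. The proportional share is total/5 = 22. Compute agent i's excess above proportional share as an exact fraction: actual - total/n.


Step 1: Proportional share = 110/5 = 22
Step 2: Agent's actual allocation = 93
Step 3: Excess = 93 - 22 = 71

71


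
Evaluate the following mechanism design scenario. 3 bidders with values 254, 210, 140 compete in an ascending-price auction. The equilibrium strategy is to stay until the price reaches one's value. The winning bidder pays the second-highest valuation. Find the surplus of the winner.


Step 1: Identify the highest value: 254
Step 2: Identify the second-highest value: 210
Step 3: The final price = second-highest value = 210
Step 4: Surplus = 254 - 210 = 44

44


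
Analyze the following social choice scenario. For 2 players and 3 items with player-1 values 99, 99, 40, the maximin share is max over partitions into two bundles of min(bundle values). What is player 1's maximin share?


Step 1: Item values = 99, 99, 40
Step 2: Enumerate all 2-bundle partitions and take the smaller bundle:
  Partition 1: {99} vs {99,40} -> bundles 99, 139; min = 99
  Partition 2: {99} vs {99,40} -> bundles 99, 139; min = 99
  Partition 3: {40} vs {99,99} -> bundles 40, 198; min = 40
Step 3: MMS = max(99, 99, 40) = 99

99


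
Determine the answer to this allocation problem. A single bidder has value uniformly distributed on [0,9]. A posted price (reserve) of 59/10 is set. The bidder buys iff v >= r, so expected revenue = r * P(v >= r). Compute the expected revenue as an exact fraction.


Step 1: Posted price r = 59/10, value support [0,9]
Step 2: P(v >= r) = (9 - 59/10)/9 = 31/90
Step 3: Expected revenue = r * P(v >= r) = 59/10 * 31/90
Step 4: Revenue = 1829/900

1829/900


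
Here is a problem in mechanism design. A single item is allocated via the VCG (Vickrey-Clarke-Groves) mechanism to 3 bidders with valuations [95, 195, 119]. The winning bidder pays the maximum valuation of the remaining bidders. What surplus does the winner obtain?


Step 1: The winner is the agent with the highest value: agent 1 with value 195
Step 2: Values of other agents: [95, 119]
Step 3: VCG payment = max of others' values = 119
Step 4: Surplus = 195 - 119 = 76

76


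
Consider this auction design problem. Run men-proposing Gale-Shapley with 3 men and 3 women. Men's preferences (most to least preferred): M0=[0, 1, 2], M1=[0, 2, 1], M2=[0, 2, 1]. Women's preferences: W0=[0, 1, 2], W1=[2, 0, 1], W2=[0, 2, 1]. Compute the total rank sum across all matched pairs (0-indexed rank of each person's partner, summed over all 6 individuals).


Step 1: Run Gale-Shapley (men propose, women hold best offer):
  M0 proposes to W0; she accepts
  M1 proposes to W0; rejected
  M1 proposes to W2; she accepts
  M2 proposes to W0; rejected
  M2 proposes to W2; she switches from M1
  M1 proposes to W1; she accepts
Step 2: Final matching: W0-M0, W1-M1, W2-M2
Step 3: 0-indexed ranks (man's rank of his match, then woman's): 0 + 0 + 2 + 2 + 1 + 1
Step 4: Total rank sum = 6

6


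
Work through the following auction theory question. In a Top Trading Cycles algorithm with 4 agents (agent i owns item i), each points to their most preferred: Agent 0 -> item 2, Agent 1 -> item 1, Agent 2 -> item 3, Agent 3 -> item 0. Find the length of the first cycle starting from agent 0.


Step 1: Trace the pointer graph from agent 0: 0 -> 2 -> 3 -> 0
Step 2: A cycle is detected when we revisit agent 0
Step 3: The cycle is: 0 -> 2 -> 3 -> 0
Step 4: Cycle length = 3

3


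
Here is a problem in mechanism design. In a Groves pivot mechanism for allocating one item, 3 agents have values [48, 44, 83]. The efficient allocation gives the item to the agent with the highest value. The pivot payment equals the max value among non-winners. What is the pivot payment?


Step 1: The efficient winner is agent 2 with value 83
Step 2: Other agents' values: [48, 44]
Step 3: Pivot payment = max(others) = 48
Step 4: The winner pays 48

48


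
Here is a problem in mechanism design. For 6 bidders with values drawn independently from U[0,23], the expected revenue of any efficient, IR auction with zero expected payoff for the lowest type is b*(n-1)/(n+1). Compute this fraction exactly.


Step 1: By Revenue Equivalence, expected revenue = b*(n-1)/(n+1)
Step 2: Substituting n = 6, b = 23
Step 3: Revenue = 23*(6-1)/(6+1) = 23*5/7
Step 4: Revenue = 115/7

115/7


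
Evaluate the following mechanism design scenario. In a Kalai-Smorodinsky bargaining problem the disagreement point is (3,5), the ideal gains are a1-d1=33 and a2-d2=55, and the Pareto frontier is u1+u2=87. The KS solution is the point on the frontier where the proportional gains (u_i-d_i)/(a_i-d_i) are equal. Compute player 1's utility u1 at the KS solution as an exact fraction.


Step 1: At the KS point, (u1-d1)/r1 = (u2-d2)/r2 = t and u1+u2 = 87
Step 2: u1 = d1 + r1*t and u2 = d2 + r2*t, so (d1 + r1*t) + (d2 + r2*t) = 87
Step 3: t = (87 - 3 - 5)/(33 + 55) = 79/88
Step 4: u1 = d1 + r1*t = 3 + 33 * 79/88 = 261/8
Step 5: (Check: u2 = d2 + r2*t = 435/8; u1+u2 = 261/8 + 435/8 = 87, on the frontier.)

261/8


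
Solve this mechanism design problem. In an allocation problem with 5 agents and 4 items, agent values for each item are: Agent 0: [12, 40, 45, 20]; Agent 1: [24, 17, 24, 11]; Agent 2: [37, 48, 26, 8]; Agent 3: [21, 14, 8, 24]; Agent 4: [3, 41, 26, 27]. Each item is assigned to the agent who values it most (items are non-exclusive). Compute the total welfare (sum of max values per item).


Step 1: For each item, find the maximum value among all agents.
Step 2: Item 0 -> Agent 2 (value 37)
Step 3: Item 1 -> Agent 2 (value 48)
Step 4: Item 2 -> Agent 0 (value 45)
Step 5: Item 3 -> Agent 4 (value 27)
Step 6: Total welfare = 37 + 48 + 45 + 27 = 157

157


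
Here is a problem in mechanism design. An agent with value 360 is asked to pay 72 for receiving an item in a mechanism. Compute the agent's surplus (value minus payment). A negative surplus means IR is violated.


Step 1: Surplus = value - payment = 360 - 72 = 288
Step 2: IR is satisfied (surplus >= 0)

288


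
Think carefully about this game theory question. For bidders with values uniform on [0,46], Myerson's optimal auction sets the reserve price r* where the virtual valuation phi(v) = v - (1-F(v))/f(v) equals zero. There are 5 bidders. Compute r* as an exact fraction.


Step 1: For U[0,46], F(v) = v/46 and f(v) = 1/46
Step 2: phi(v) = v - (1 - v/46)/(1/46) = v - (46 - v) = 2v - 46
Step 3: Set phi(r*) = 0: 2r* - 46 = 0
Step 4: r* = 46/2 = 23 (the number of bidders n = 5 does not enter)

23


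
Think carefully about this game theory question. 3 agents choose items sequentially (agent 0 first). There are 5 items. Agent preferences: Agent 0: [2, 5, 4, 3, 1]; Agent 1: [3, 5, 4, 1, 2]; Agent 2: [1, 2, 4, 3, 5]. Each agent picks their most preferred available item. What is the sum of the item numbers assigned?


Step 1: Agent 0 picks item 2
Step 2: Agent 1 picks item 3
Step 3: Agent 2 picks item 1
Step 4: Sum = 2 + 3 + 1 = 6

6


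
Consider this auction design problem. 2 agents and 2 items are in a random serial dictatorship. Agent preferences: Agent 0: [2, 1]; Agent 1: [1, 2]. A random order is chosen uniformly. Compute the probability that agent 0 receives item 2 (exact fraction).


Step 1: Agent 0 wants item 2
Step 2: There are 2 possible orderings of agents
Step 3: In 2 orderings, agent 0 gets item 2
Step 4: Probability = 2/2 = 1

1


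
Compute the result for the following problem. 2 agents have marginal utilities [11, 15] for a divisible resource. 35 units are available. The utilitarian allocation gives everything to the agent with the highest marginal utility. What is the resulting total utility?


Step 1: The marginal utilities are [11, 15]
Step 2: The highest marginal utility is 15
Step 3: All 35 units go to that agent
Step 4: Total utility = 15 * 35 = 525

525


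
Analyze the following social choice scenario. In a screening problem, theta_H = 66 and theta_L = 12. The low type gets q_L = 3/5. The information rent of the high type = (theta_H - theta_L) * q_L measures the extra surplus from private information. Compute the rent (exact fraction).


Step 1: theta_H - theta_L = 66 - 12 = 54
Step 2: Information rent = (theta_H - theta_L) * q_L
Step 3: = 54 * 3/5
Step 4: = 162/5

162/5


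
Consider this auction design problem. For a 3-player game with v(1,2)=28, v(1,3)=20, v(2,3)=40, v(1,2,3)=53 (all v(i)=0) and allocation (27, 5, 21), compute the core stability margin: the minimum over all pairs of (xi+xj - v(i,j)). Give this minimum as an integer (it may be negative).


Step 1: Slack for coalition (1,2): x1+x2 - v12 = 32 - 28 = 4
Step 2: Slack for coalition (1,3): x1+x3 - v13 = 48 - 20 = 28
Step 3: Slack for coalition (2,3): x2+x3 - v23 = 26 - 40 = -14
Step 4: Minimum slack = min(4, 28, -14) = -14, attained by (2,3); coalition (2,3) can block (slack < 0), so the allocation is not in the core

-14


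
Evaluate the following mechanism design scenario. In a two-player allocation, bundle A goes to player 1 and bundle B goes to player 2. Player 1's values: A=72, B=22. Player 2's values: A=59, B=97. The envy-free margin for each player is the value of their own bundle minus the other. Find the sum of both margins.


Step 1: Player 1's margin = v1(A) - v1(B) = 72 - 22 = 50
Step 2: Player 2's margin = v2(B) - v2(A) = 97 - 59 = 38
Step 3: Total margin = 50 + 38 = 88

88


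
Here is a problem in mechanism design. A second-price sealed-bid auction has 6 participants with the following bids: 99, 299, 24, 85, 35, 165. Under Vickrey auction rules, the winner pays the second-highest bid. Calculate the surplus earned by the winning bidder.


Step 1: Sort bids in descending order: 299, 165, 99, 85, 35, 24
Step 2: The winning bid is the highest: 299
Step 3: The payment equals the second-highest bid: 165
Step 4: Surplus = winner's bid - payment = 299 - 165 = 134

134


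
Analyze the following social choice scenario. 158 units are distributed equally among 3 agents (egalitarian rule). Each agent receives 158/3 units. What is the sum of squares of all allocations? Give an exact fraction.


Step 1: Each agent's share = 158/3
Step 2: Square of each share = (158/3)^2 = 24964/9
Step 3: Sum of squares = 3 * 24964/9 = 24964/3

24964/3


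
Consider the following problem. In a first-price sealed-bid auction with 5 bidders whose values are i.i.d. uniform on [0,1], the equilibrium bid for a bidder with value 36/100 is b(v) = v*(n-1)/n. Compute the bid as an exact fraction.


Step 1: The symmetric BNE bidding function is b(v) = v * (n-1) / n
Step 2: Substitute v = 9/25 and n = 5
Step 3: b = 9/25 * 4/5
Step 4: b = 36/125

36/125


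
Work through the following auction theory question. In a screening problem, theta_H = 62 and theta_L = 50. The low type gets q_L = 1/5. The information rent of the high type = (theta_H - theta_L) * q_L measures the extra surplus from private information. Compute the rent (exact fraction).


Step 1: theta_H - theta_L = 62 - 50 = 12
Step 2: Information rent = (theta_H - theta_L) * q_L
Step 3: = 12 * 1/5
Step 4: = 12/5

12/5


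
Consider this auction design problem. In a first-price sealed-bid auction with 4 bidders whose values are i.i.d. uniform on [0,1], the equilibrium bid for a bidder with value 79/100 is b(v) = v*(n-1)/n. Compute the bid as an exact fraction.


Step 1: The symmetric BNE bidding function is b(v) = v * (n-1) / n
Step 2: Substitute v = 79/100 and n = 4
Step 3: b = 79/100 * 3/4
Step 4: b = 237/400

237/400


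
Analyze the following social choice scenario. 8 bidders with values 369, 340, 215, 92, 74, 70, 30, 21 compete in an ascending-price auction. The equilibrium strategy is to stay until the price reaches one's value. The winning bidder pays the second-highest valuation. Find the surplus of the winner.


Step 1: Identify the highest value: 369
Step 2: Identify the second-highest value: 340
Step 3: The final price = second-highest value = 340
Step 4: Surplus = 369 - 340 = 29

29


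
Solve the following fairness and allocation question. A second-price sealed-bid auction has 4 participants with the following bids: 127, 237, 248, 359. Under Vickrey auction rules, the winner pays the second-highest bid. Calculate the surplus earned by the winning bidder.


Step 1: Sort bids in descending order: 359, 248, 237, 127
Step 2: The winning bid is the highest: 359
Step 3: The payment equals the second-highest bid: 248
Step 4: Surplus = winner's bid - payment = 359 - 248 = 111

111


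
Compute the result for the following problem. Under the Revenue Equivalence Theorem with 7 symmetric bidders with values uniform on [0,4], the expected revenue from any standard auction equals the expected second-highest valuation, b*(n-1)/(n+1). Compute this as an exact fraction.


Step 1: By Revenue Equivalence, expected revenue = b*(n-1)/(n+1)
Step 2: Substituting n = 7, b = 4
Step 3: Revenue = 4*(7-1)/(7+1) = 4*6/8
Step 4: Revenue = 24/8 = 3

3


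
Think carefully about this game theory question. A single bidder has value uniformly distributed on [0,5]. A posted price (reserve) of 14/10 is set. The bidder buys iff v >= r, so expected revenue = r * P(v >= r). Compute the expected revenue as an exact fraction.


Step 1: Posted price r = 7/5, value support [0,5]
Step 2: P(v >= r) = (5 - 7/5)/5 = 18/25
Step 3: Expected revenue = r * P(v >= r) = 7/5 * 18/25
Step 4: Revenue = 126/125

126/125


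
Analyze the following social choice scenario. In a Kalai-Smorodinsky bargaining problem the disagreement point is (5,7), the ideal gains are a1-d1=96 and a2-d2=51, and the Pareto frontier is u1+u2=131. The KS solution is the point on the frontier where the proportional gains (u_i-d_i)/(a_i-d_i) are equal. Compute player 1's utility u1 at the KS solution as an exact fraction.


Step 1: At the KS point, (u1-d1)/r1 = (u2-d2)/r2 = t and u1+u2 = 131
Step 2: u1 = d1 + r1*t and u2 = d2 + r2*t, so (d1 + r1*t) + (d2 + r2*t) = 131
Step 3: t = (131 - 5 - 7)/(96 + 51) = 119/147 = 17/21
Step 4: u1 = d1 + r1*t = 5 + 96 * 17/21 = 579/7
Step 5: (Check: u2 = d2 + r2*t = 338/7; u1+u2 = 579/7 + 338/7 = 131, on the frontier.)

579/7


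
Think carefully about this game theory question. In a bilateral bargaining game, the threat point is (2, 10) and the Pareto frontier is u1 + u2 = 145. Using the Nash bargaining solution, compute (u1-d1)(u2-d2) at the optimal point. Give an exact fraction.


Step 1: The Nash solution splits surplus symmetrically above the disagreement point
Step 2: u1 = (total + d1 - d2)/2 = (145 + 2 - 10)/2 = 137/2
Step 3: u2 = (total - d1 + d2)/2 = (145 - 2 + 10)/2 = 153/2
Step 4: Nash product = (137/2 - 2) * (153/2 - 10)
Step 5: = 133/2 * 133/2 = 17689/4

17689/4


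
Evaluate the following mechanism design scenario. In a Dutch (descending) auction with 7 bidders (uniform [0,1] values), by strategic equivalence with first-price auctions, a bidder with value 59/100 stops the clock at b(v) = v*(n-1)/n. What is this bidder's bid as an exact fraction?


Step 1: Dutch auctions are strategically equivalent to first-price auctions
Step 2: The equilibrium bid is b(v) = v*(n-1)/n
Step 3: b = 59/100 * 6/7
Step 4: b = 177/350

177/350


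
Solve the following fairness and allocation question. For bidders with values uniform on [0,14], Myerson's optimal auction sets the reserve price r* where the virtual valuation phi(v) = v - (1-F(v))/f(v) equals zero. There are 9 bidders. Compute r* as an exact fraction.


Step 1: For U[0,14], F(v) = v/14 and f(v) = 1/14
Step 2: phi(v) = v - (1 - v/14)/(1/14) = v - (14 - v) = 2v - 14
Step 3: Set phi(r*) = 0: 2r* - 14 = 0
Step 4: r* = 14/2 = 7 (the number of bidders n = 9 does not enter)

7


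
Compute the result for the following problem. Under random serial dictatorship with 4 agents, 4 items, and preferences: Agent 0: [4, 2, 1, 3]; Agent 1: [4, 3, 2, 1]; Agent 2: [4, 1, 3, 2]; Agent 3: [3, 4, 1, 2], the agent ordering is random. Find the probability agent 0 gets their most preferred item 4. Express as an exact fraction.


Step 1: Agent 0 wants item 4
Step 2: There are 24 possible orderings of agents
Step 3: In 8 orderings, agent 0 gets item 4
Step 4: Probability = 8/24 = 1/3

1/3


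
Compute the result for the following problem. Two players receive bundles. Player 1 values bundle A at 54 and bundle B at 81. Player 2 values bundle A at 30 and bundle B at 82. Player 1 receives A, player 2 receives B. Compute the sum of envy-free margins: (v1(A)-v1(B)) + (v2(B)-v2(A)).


Step 1: Player 1's margin = v1(A) - v1(B) = 54 - 81 = -27
Step 2: Player 2's margin = v2(B) - v2(A) = 82 - 30 = 52
Step 3: Total margin = -27 + 52 = 25

25


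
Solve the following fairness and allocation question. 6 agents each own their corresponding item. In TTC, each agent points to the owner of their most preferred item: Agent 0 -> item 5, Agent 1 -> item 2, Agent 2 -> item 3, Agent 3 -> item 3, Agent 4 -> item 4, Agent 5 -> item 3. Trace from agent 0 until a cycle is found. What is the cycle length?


Step 1: Trace the pointer graph from agent 0: 0 -> 5 -> 3 -> 3
Step 2: A cycle is detected when we revisit agent 3
Step 3: The cycle is: 3 -> 3
Step 4: Cycle length = 1

1


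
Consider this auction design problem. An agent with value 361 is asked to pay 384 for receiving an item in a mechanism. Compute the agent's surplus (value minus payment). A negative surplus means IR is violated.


Step 1: Surplus = value - payment = 361 - 384 = -23
Step 2: IR is violated (surplus < 0)

-23


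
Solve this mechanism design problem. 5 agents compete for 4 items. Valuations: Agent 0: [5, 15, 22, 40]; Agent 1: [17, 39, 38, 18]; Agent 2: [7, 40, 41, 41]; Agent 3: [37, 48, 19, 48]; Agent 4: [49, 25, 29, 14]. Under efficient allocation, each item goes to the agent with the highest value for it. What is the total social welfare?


Step 1: For each item, find the maximum value among all agents.
Step 2: Item 0 -> Agent 4 (value 49)
Step 3: Item 1 -> Agent 3 (value 48)
Step 4: Item 2 -> Agent 2 (value 41)
Step 5: Item 3 -> Agent 3 (value 48)
Step 6: Total welfare = 49 + 48 + 41 + 48 = 186

186


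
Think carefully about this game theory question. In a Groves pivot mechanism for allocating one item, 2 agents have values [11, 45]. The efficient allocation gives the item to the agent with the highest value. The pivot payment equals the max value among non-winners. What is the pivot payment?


Step 1: The efficient winner is agent 1 with value 45
Step 2: Other agents' values: [11]
Step 3: Pivot payment = max(others) = 11
Step 4: The winner pays 11

11


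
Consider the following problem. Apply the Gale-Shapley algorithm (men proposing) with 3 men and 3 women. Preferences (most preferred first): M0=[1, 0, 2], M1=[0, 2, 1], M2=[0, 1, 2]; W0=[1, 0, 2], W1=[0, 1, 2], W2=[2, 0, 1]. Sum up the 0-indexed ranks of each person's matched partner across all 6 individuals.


Step 1: Run Gale-Shapley (men propose, women hold best offer):
  M0 proposes to W1; she accepts
  M1 proposes to W0; she accepts
  M2 proposes to W0; rejected
  M2 proposes to W1; rejected
  M2 proposes to W2; she accepts
Step 2: Final matching: W0-M1, W1-M0, W2-M2
Step 3: 0-indexed ranks (man's rank of his match, then woman's): 0 + 0 + 0 + 0 + 2 + 0
Step 4: Total rank sum = 2

2


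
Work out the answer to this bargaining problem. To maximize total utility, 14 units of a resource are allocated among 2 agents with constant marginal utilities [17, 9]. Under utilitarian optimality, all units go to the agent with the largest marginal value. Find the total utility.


Step 1: The marginal utilities are [17, 9]
Step 2: The highest marginal utility is 17
Step 3: All 14 units go to that agent
Step 4: Total utility = 17 * 14 = 238

238


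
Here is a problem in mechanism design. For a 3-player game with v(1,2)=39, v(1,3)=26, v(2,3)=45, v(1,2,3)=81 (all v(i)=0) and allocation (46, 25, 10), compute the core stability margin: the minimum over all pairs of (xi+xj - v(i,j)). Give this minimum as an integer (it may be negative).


Step 1: Slack for coalition (1,2): x1+x2 - v12 = 71 - 39 = 32
Step 2: Slack for coalition (1,3): x1+x3 - v13 = 56 - 26 = 30
Step 3: Slack for coalition (2,3): x2+x3 - v23 = 35 - 45 = -10
Step 4: Minimum slack = min(32, 30, -10) = -10, attained by (2,3); coalition (2,3) can block (slack < 0), so the allocation is not in the core

-10


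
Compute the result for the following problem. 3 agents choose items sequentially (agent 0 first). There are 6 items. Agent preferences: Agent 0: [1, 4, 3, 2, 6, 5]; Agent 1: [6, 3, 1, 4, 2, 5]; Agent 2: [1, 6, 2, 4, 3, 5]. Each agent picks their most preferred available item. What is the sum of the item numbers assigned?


Step 1: Agent 0 picks item 1
Step 2: Agent 1 picks item 6
Step 3: Agent 2 picks item 2
Step 4: Sum = 1 + 6 + 2 = 9

9


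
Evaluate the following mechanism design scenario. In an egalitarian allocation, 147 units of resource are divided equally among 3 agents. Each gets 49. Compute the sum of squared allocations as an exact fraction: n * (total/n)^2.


Step 1: Each agent's share = 147/3 = 49
Step 2: Square of each share = (49)^2 = 2401
Step 3: Sum of squares = 3 * 2401 = 7203

7203


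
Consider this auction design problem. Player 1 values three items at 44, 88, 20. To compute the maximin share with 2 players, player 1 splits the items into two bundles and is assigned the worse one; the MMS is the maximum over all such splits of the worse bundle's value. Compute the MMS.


Step 1: Item values = 44, 88, 20
Step 2: Enumerate all 2-bundle partitions and take the smaller bundle:
  Partition 1: {44} vs {88,20} -> bundles 44, 108; min = 44
  Partition 2: {88} vs {44,20} -> bundles 88, 64; min = 64
  Partition 3: {20} vs {44,88} -> bundles 20, 132; min = 20
Step 3: MMS = max(44, 64, 20) = 64

64


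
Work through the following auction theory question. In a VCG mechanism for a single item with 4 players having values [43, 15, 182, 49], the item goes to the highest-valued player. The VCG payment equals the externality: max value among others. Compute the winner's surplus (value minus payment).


Step 1: The winner is the agent with the highest value: agent 2 with value 182
Step 2: Values of other agents: [43, 15, 49]
Step 3: VCG payment = max of others' values = 49
Step 4: Surplus = 182 - 49 = 133

133


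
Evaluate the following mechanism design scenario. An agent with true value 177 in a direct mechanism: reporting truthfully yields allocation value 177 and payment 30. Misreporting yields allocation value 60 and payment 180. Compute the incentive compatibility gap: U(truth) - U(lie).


Step 1: U(truth) = value - payment = 177 - 30 = 147
Step 2: U(lie) = allocation - payment = 60 - 180 = -120
Step 3: IC gap = 147 - (-120) = 267

267


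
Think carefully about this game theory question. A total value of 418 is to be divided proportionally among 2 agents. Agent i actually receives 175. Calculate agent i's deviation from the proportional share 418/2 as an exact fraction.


Step 1: Proportional share = 418/2 = 209
Step 2: Agent's actual allocation = 175
Step 3: Excess = 175 - 209 = -34

-34


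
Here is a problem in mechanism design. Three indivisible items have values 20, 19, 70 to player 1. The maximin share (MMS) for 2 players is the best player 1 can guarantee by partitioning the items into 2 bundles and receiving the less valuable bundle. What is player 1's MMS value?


Step 1: Item values = 20, 19, 70
Step 2: Enumerate all 2-bundle partitions and take the smaller bundle:
  Partition 1: {20} vs {19,70} -> bundles 20, 89; min = 20
  Partition 2: {19} vs {20,70} -> bundles 19, 90; min = 19
  Partition 3: {70} vs {20,19} -> bundles 70, 39; min = 39
Step 3: MMS = max(20, 19, 39) = 39

39


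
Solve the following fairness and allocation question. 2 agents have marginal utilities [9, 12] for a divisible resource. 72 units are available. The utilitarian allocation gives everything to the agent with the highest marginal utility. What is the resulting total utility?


Step 1: The marginal utilities are [9, 12]
Step 2: The highest marginal utility is 12
Step 3: All 72 units go to that agent
Step 4: Total utility = 12 * 72 = 864

864


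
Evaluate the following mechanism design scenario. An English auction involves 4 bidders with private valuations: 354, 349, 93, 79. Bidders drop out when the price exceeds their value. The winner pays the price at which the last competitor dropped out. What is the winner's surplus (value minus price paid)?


Step 1: Identify the highest value: 354
Step 2: Identify the second-highest value: 349
Step 3: The final price = second-highest value = 349
Step 4: Surplus = 354 - 349 = 5

5


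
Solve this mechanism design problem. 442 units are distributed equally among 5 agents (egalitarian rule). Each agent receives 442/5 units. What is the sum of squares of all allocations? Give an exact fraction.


Step 1: Each agent's share = 442/5
Step 2: Square of each share = (442/5)^2 = 195364/25
Step 3: Sum of squares = 5 * 195364/25 = 195364/5

195364/5


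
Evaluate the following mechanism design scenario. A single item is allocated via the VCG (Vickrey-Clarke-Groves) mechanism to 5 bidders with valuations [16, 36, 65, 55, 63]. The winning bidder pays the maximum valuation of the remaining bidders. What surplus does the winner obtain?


Step 1: The winner is the agent with the highest value: agent 2 with value 65
Step 2: Values of other agents: [16, 36, 55, 63]
Step 3: VCG payment = max of others' values = 63
Step 4: Surplus = 65 - 63 = 2

2


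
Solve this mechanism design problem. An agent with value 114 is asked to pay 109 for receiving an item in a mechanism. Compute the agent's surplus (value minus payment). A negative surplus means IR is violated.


Step 1: Surplus = value - payment = 114 - 109 = 5
Step 2: IR is satisfied (surplus >= 0)

5


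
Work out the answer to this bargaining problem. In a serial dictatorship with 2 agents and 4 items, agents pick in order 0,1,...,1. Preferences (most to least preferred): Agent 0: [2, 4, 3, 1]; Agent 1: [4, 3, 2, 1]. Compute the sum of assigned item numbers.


Step 1: Agent 0 picks item 2
Step 2: Agent 1 picks item 4
Step 3: Sum = 2 + 4 = 6

6


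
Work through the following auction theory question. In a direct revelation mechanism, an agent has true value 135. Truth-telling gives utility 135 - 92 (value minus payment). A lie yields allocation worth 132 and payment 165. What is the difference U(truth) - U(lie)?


Step 1: U(truth) = value - payment = 135 - 92 = 43
Step 2: U(lie) = allocation - payment = 132 - 165 = -33
Step 3: IC gap = 43 - (-33) = 76

76


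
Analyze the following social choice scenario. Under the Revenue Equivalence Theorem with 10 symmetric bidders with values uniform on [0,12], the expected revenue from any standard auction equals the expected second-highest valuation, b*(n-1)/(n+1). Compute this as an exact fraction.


Step 1: By Revenue Equivalence, expected revenue = b*(n-1)/(n+1)
Step 2: Substituting n = 10, b = 12
Step 3: Revenue = 12*(10-1)/(10+1) = 12*9/11
Step 4: Revenue = 108/11

108/11


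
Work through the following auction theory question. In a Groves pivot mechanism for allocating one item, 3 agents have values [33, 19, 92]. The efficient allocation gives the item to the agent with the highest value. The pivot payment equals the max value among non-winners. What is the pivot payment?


Step 1: The efficient winner is agent 2 with value 92
Step 2: Other agents' values: [33, 19]
Step 3: Pivot payment = max(others) = 33
Step 4: The winner pays 33

33


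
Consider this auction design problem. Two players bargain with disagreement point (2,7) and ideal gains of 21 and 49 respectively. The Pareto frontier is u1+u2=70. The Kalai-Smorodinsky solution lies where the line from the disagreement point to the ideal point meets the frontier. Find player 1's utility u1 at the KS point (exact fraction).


Step 1: At the KS point, (u1-d1)/r1 = (u2-d2)/r2 = t and u1+u2 = 70
Step 2: u1 = d1 + r1*t and u2 = d2 + r2*t, so (d1 + r1*t) + (d2 + r2*t) = 70
Step 3: t = (70 - 2 - 7)/(21 + 49) = 61/70
Step 4: u1 = d1 + r1*t = 2 + 21 * 61/70 = 203/10
Step 5: (Check: u2 = d2 + r2*t = 497/10; u1+u2 = 203/10 + 497/10 = 70, on the frontier.)

203/10


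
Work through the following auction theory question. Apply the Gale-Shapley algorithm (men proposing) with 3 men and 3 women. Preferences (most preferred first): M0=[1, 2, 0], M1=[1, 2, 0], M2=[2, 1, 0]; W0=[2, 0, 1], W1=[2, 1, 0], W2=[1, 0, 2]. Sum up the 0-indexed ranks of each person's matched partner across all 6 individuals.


Step 1: Run Gale-Shapley (men propose, women hold best offer):
  M0 proposes to W1; she accepts
  M1 proposes to W1; she switches from M0
  M2 proposes to W2; she accepts
  M0 proposes to W2; she switches from M2
  M2 proposes to W1; she switches from M1
  M1 proposes to W2; she switches from M0
  M0 proposes to W0; she accepts
Step 2: Final matching: W0-M0, W1-M2, W2-M1
Step 3: 0-indexed ranks (man's rank of his match, then woman's): 2 + 1 + 1 + 0 + 1 + 0
Step 4: Total rank sum = 5

5


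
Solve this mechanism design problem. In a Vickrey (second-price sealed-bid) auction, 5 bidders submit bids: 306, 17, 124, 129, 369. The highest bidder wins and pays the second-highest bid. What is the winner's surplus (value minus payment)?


Step 1: Sort bids in descending order: 369, 306, 129, 124, 17
Step 2: The winning bid is the highest: 369
Step 3: The payment equals the second-highest bid: 306
Step 4: Surplus = winner's bid - payment = 369 - 306 = 63

63


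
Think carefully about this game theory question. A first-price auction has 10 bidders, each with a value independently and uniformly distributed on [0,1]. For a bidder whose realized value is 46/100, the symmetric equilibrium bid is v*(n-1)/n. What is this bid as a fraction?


Step 1: The symmetric BNE bidding function is b(v) = v * (n-1) / n
Step 2: Substitute v = 23/50 and n = 10
Step 3: b = 23/50 * 9/10
Step 4: b = 207/500

207/500


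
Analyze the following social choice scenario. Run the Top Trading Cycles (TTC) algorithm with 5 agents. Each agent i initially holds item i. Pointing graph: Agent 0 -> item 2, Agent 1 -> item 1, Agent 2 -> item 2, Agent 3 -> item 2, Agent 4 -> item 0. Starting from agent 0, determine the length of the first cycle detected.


Step 1: Trace the pointer graph from agent 0: 0 -> 2 -> 2
Step 2: A cycle is detected when we revisit agent 2
Step 3: The cycle is: 2 -> 2
Step 4: Cycle length = 1

1


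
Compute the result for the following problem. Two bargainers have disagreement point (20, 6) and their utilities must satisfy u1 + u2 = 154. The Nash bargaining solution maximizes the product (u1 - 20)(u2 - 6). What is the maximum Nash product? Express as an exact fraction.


Step 1: The Nash solution splits surplus symmetrically above the disagreement point
Step 2: u1 = (total + d1 - d2)/2 = (154 + 20 - 6)/2 = 84
Step 3: u2 = (total - d1 + d2)/2 = (154 - 20 + 6)/2 = 70
Step 4: Nash product = (84 - 20) * (70 - 6)
Step 5: = 64 * 64 = 4096

4096


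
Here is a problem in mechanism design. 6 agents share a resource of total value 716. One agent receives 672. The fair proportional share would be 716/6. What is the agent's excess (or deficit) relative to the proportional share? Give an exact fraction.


Step 1: Proportional share = 716/6 = 358/3
Step 2: Agent's actual allocation = 672
Step 3: Excess = 672 - 358/3 = 1658/3

1658/3


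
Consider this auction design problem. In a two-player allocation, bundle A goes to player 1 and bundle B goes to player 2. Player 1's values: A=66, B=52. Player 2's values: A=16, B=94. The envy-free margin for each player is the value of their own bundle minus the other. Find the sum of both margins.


Step 1: Player 1's margin = v1(A) - v1(B) = 66 - 52 = 14
Step 2: Player 2's margin = v2(B) - v2(A) = 94 - 16 = 78
Step 3: Total margin = 14 + 78 = 92

92


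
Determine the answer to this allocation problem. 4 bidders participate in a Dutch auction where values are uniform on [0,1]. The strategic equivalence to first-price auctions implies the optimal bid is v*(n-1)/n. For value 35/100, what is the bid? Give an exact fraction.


Step 1: Dutch auctions are strategically equivalent to first-price auctions
Step 2: The equilibrium bid is b(v) = v*(n-1)/n
Step 3: b = 7/20 * 3/4
Step 4: b = 21/80

21/80


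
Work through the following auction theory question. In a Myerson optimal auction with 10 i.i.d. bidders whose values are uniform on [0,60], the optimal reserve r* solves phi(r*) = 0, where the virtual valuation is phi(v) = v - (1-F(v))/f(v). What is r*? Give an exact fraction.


Step 1: For U[0,60], F(v) = v/60 and f(v) = 1/60
Step 2: phi(v) = v - (1 - v/60)/(1/60) = v - (60 - v) = 2v - 60
Step 3: Set phi(r*) = 0: 2r* - 60 = 0
Step 4: r* = 60/2 = 30 (the number of bidders n = 10 does not enter)

30


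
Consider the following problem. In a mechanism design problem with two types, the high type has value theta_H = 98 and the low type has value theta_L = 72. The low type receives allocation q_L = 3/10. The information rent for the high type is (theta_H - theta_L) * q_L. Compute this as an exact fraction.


Step 1: theta_H - theta_L = 98 - 72 = 26
Step 2: Information rent = (theta_H - theta_L) * q_L
Step 3: = 26 * 3/10
Step 4: = 39/5

39/5


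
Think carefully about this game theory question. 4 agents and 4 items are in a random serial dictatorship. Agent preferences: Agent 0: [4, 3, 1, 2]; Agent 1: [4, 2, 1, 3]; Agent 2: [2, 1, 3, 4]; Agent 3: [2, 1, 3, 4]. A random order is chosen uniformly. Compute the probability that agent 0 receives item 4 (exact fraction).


Step 1: Agent 0 wants item 4
Step 2: There are 24 possible orderings of agents
Step 3: In 12 orderings, agent 0 gets item 4
Step 4: Probability = 12/24 = 1/2

1/2


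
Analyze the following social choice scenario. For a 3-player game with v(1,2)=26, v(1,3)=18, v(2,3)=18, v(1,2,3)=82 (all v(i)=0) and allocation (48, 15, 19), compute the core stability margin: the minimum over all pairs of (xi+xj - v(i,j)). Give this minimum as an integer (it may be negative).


Step 1: Slack for coalition (1,2): x1+x2 - v12 = 63 - 26 = 37
Step 2: Slack for coalition (1,3): x1+x3 - v13 = 67 - 18 = 49
Step 3: Slack for coalition (2,3): x2+x3 - v23 = 34 - 18 = 16
Step 4: Minimum slack = min(37, 49, 16) = 16, attained by (2,3); no pair can gain by deviating, so the allocation is in the core

16


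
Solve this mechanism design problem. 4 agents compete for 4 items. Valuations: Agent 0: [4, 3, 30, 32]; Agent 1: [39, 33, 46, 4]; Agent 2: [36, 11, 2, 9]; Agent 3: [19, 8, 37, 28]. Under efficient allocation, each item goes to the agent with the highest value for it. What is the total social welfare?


Step 1: For each item, find the maximum value among all agents.
Step 2: Item 0 -> Agent 1 (value 39)
Step 3: Item 1 -> Agent 1 (value 33)
Step 4: Item 2 -> Agent 1 (value 46)
Step 5: Item 3 -> Agent 0 (value 32)
Step 6: Total welfare = 39 + 33 + 46 + 32 = 150

150


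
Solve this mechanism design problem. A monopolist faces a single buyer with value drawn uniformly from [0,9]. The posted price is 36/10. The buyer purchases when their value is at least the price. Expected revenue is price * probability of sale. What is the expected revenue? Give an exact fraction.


Step 1: Posted price r = 18/5, value support [0,9]
Step 2: P(v >= r) = (9 - 18/5)/9 = 3/5
Step 3: Expected revenue = r * P(v >= r) = 18/5 * 3/5
Step 4: Revenue = 54/25

54/25


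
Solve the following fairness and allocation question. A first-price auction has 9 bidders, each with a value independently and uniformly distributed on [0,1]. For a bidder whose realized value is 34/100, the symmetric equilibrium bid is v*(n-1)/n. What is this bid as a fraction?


Step 1: The symmetric BNE bidding function is b(v) = v * (n-1) / n
Step 2: Substitute v = 17/50 and n = 9
Step 3: b = 17/50 * 8/9
Step 4: b = 68/225

68/225


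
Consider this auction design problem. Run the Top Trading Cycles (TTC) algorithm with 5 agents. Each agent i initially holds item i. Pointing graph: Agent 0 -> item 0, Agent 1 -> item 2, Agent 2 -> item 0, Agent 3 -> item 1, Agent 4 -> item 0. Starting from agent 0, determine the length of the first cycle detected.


Step 1: Trace the pointer graph from agent 0: 0 -> 0
Step 2: A cycle is detected when we revisit agent 0
Step 3: The cycle is: 0 -> 0
Step 4: Cycle length = 1

1
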